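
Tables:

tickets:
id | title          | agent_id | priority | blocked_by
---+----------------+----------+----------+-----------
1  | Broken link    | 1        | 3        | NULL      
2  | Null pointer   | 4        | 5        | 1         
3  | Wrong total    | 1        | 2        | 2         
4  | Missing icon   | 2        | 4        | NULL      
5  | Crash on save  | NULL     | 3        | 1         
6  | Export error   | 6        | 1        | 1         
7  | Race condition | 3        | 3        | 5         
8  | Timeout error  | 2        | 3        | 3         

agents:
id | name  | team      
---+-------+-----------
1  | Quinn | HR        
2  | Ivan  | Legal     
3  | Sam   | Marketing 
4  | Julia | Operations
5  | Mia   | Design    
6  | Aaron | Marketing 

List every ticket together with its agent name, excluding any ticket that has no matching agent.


INNER JOIN keeps only tickets rows whose agent_id matches an id in agents. Walk through each ticket:
  - ticket 1 (Broken link): agent_id=1 -> matches Quinn
  - ticket 2 (Null pointer): agent_id=4 -> matches Julia
  - ticket 3 (Wrong total): agent_id=1 -> matches Quinn
  - ticket 4 (Missing icon): agent_id=2 -> matches Ivan
  - ticket 5 (Crash on save): agent_id=NULL, no match -> dropped
  - ticket 6 (Export error): agent_id=6 -> matches Aaron
  - ticket 7 (Race condition): agent_id=3 -> matches Sam
  - ticket 8 (Timeout error): agent_id=2 -> matches Ivan
So 1 of 8 rows is dropped.

SQL:
SELECT a.title, b.name AS agent
FROM tickets a
INNER JOIN agents b ON a.agent_id = b.id

Result:
title          | agent
---------------+------
Broken link    | Quinn
Null pointer   | Julia
Wrong total    | Quinn
Missing icon   | Ivan 
Export error   | Aaron
Race condition | Sam  
Timeout error  | Ivan 


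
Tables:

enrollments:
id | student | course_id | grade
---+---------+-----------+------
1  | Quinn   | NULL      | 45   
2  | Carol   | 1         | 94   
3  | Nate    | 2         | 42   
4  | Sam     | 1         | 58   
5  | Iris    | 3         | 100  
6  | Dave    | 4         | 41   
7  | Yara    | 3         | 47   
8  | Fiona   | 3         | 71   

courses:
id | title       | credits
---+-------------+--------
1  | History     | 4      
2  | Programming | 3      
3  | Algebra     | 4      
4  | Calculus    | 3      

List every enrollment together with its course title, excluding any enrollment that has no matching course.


INNER JOIN keeps only enrollments rows whose course_id matches an id in courses. Walk through each enrollment:
  - enrollment 1 (Quinn): course_id=NULL, no match -> dropped
  - enrollment 2 (Carol): course_id=1 -> matches History
  - enrollment 3 (Nate): course_id=2 -> matches Programming
  - enrollment 4 (Sam): course_id=1 -> matches History
  - enrollment 5 (Iris): course_id=3 -> matches Algebra
  - enrollment 6 (Dave): course_id=4 -> matches Calculus
  - enrollment 7 (Yara): course_id=3 -> matches Algebra
  - enrollment 8 (Fiona): course_id=3 -> matches Algebra
So 1 of 8 rows is dropped.

SQL:
SELECT a.student, b.title AS course
FROM enrollments a
INNER JOIN courses b ON a.course_id = b.id

Result:
student | course     
--------+------------
Carol   | History    
Nate    | Programming
Sam     | History    
Iris    | Algebra    
Dave    | Calculus   
Yara    | Algebra    
Fiona   | Algebra    


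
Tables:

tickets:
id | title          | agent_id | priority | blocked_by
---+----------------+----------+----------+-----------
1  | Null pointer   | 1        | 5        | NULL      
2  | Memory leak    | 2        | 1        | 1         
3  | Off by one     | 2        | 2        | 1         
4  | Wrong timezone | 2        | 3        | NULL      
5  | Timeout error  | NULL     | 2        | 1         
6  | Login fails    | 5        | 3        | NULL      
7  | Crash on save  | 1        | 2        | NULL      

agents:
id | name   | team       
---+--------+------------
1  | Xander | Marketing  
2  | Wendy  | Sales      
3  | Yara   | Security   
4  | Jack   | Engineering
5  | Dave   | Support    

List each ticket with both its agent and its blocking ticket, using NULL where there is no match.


Two LEFT JOINs from the same base table tickets: one to agents via agent_id, one to tickets itself via blocked_by. Both are LEFT so every ticket is preserved.
Match against agents:
  - ticket 1 (Null pointer): agent_id=1 -> matches Xander
  - ticket 2 (Memory leak): agent_id=2 -> matches Wendy
  - ticket 3 (Off by one): agent_id=2 -> matches Wendy
  - ticket 4 (Wrong timezone): agent_id=2 -> matches Wendy
  - ticket 5 (Timeout error): agent_id=NULL, no match -> kept with NULL
  - ticket 6 (Login fails): agent_id=5 -> matches Dave
  - ticket 7 (Crash on save): agent_id=1 -> matches Xander
Match against tickets (self):
  - ticket 1 (Null pointer): blocked_by=NULL -> NULL
  - ticket 2 (Memory leak): blocked_by=1 -> Null pointer
  - ticket 3 (Off by one): blocked_by=1 -> Null pointer
  - ticket 4 (Wrong timezone): blocked_by=NULL -> NULL
  - ticket 5 (Timeout error): blocked_by=1 -> Null pointer
  - ticket 6 (Login fails): blocked_by=NULL -> NULL
  - ticket 7 (Crash on save): blocked_by=NULL -> NULL

SQL:
SELECT a.title, b.name AS agent, c.title AS blocked_by
FROM tickets a
LEFT JOIN agents b ON a.agent_id = b.id
LEFT JOIN tickets c ON a.blocked_by = c.id

Result:
title          | agent  | blocked_by  
---------------+--------+-------------
Null pointer   | Xander | NULL        
Memory leak    | Wendy  | Null pointer
Off by one     | Wendy  | Null pointer
Wrong timezone | Wendy  | NULL        
Timeout error  | NULL   | Null pointer
Login fails    | Dave   | NULL        
Crash on save  | Xander | NULL        


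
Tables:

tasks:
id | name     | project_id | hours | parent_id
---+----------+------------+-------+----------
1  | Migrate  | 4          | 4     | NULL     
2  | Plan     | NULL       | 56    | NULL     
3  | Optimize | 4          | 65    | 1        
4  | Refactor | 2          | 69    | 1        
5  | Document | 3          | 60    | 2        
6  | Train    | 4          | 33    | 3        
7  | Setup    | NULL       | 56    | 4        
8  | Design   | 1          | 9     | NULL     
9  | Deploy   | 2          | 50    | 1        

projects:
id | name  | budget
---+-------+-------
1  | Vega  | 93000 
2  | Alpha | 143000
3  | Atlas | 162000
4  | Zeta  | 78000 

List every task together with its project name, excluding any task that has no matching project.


INNER JOIN keeps only tasks rows whose project_id matches an id in projects. Walk through each task:
  - task 1 (Migrate): project_id=4 -> matches Zeta
  - task 2 (Plan): project_id=NULL, no match -> dropped
  - task 3 (Optimize): project_id=4 -> matches Zeta
  - task 4 (Refactor): project_id=2 -> matches Alpha
  - task 5 (Document): project_id=3 -> matches Atlas
  - task 6 (Train): project_id=4 -> matches Zeta
  - task 7 (Setup): project_id=NULL, no match -> dropped
  - task 8 (Design): project_id=1 -> matches Vega
  - task 9 (Deploy): project_id=2 -> matches Alpha
So 2 of 9 rows are dropped.

SQL:
SELECT a.name, b.name AS project
FROM tasks a
INNER JOIN projects b ON a.project_id = b.id

Result:
name     | project
---------+--------
Migrate  | Zeta   
Optimize | Zeta   
Refactor | Alpha  
Document | Atlas  
Train    | Zeta   
Design   | Vega   
Deploy   | Alpha  


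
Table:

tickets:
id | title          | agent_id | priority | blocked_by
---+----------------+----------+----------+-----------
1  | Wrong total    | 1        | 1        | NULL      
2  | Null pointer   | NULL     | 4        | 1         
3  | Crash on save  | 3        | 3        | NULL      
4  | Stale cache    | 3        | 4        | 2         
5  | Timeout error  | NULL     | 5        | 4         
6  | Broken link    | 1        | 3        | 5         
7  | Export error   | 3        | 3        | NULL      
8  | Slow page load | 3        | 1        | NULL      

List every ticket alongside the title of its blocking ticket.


This is a self-join: tickets is joined to a second copy of itself, matching each row's blocked_by to another row's id. Use LEFT JOIN so rows with blocked_by=NULL are kept.
  - ticket 1 (Wrong total): blocked_by=NULL -> NULL
  - ticket 2 (Null pointer): blocked_by=1 -> Wrong total
  - ticket 3 (Crash on save): blocked_by=NULL -> NULL
  - ticket 4 (Stale cache): blocked_by=2 -> Null pointer
  - ticket 5 (Timeout error): blocked_by=4 -> Stale cache
  - ticket 6 (Broken link): blocked_by=5 -> Timeout error
  - ticket 7 (Export error): blocked_by=NULL -> NULL
  - ticket 8 (Slow page load): blocked_by=NULL -> NULL

SQL:
SELECT a.title AS item, b.title AS blocked_by
FROM tickets a
LEFT JOIN tickets b ON a.blocked_by = b.id

Result:
item           | blocked_by   
---------------+--------------
Wrong total    | NULL         
Null pointer   | Wrong total  
Crash on save  | NULL         
Stale cache    | Null pointer 
Timeout error  | Stale cache  
Broken link    | Timeout error
Export error   | NULL         
Slow page load | NULL         


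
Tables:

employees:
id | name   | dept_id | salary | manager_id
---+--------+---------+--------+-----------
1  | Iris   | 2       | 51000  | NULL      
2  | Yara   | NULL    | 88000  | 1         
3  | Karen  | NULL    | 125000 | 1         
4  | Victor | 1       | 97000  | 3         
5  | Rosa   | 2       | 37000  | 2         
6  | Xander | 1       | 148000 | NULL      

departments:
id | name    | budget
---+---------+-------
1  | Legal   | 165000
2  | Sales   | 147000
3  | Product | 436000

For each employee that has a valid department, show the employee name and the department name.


INNER JOIN keeps only employees rows whose dept_id matches an id in departments. Walk through each employee:
  - employee 1 (Iris): dept_id=2 -> matches Sales
  - employee 2 (Yara): dept_id=NULL, no match -> dropped
  - employee 3 (Karen): dept_id=NULL, no match -> dropped
  - employee 4 (Victor): dept_id=1 -> matches Legal
  - employee 5 (Rosa): dept_id=2 -> matches Sales
  - employee 6 (Xander): dept_id=1 -> matches Legal
So 2 of 6 rows are dropped.

SQL:
SELECT a.name, b.name AS department
FROM employees a
INNER JOIN departments b ON a.dept_id = b.id

Result:
name   | department
-------+-----------
Iris   | Sales     
Victor | Legal     
Rosa   | Sales     
Xander | Legal     


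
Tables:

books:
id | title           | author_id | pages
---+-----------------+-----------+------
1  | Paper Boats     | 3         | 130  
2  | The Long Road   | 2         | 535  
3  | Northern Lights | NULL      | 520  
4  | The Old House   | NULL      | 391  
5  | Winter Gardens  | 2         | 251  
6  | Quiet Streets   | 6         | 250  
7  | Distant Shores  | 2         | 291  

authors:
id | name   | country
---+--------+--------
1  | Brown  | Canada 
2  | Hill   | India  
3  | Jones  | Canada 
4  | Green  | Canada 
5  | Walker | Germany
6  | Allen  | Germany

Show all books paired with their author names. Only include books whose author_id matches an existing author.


INNER JOIN keeps only books rows whose author_id matches an id in authors. Walk through each book:
  - book 1 (Paper Boats): author_id=3 -> matches Jones
  - book 2 (The Long Road): author_id=2 -> matches Hill
  - book 3 (Northern Lights): author_id=NULL, no match -> dropped
  - book 4 (The Old House): author_id=NULL, no match -> dropped
  - book 5 (Winter Gardens): author_id=2 -> matches Hill
  - book 6 (Quiet Streets): author_id=6 -> matches Allen
  - book 7 (Distant Shores): author_id=2 -> matches Hill
So 2 of 7 rows are dropped.

SQL:
SELECT a.title, b.name AS author
FROM books a
INNER JOIN authors b ON a.author_id = b.id

Result:
title          | author
---------------+-------
Paper Boats    | Jones 
The Long Road  | Hill  
Winter Gardens | Hill  
Quiet Streets  | Allen 
Distant Shores | Hill  


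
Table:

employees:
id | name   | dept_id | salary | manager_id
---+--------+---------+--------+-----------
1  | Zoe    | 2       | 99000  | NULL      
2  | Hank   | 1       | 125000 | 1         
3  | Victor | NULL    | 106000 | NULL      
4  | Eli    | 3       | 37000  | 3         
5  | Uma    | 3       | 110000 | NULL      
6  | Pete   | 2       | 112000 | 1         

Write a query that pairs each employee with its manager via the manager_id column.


This is a self-join: employees is joined to a second copy of itself, matching each row's manager_id to another row's id. Use LEFT JOIN so rows with manager_id=NULL are kept.
  - employee 1 (Zoe): manager_id=NULL -> NULL
  - employee 2 (Hank): manager_id=1 -> Zoe
  - employee 3 (Victor): manager_id=NULL -> NULL
  - employee 4 (Eli): manager_id=3 -> Victor
  - employee 5 (Uma): manager_id=NULL -> NULL
  - employee 6 (Pete): manager_id=1 -> Zoe

SQL:
SELECT a.name AS item, b.name AS manager
FROM employees a
LEFT JOIN employees b ON a.manager_id = b.id

Result:
item   | manager
-------+--------
Zoe    | NULL   
Hank   | Zoe    
Victor | NULL   
Eli    | Victor 
Uma    | NULL   
Pete   | Zoe    


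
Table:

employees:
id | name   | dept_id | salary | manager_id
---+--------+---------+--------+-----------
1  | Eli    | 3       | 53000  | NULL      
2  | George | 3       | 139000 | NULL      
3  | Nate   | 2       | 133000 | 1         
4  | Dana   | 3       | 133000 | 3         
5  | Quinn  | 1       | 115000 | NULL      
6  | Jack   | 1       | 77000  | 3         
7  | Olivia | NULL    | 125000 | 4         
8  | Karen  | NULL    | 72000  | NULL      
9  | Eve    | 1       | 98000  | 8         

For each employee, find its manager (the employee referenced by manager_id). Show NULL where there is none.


This is a self-join: employees is joined to a second copy of itself, matching each row's manager_id to another row's id. Use LEFT JOIN so rows with manager_id=NULL are kept.
  - employee 1 (Eli): manager_id=NULL -> NULL
  - employee 2 (George): manager_id=NULL -> NULL
  - employee 3 (Nate): manager_id=1 -> Eli
  - employee 4 (Dana): manager_id=3 -> Nate
  - employee 5 (Quinn): manager_id=NULL -> NULL
  - employee 6 (Jack): manager_id=3 -> Nate
  - employee 7 (Olivia): manager_id=4 -> Dana
  - employee 8 (Karen): manager_id=NULL -> NULL
  - employee 9 (Eve): manager_id=8 -> Karen

SQL:
SELECT a.name AS item, b.name AS manager
FROM employees a
LEFT JOIN employees b ON a.manager_id = b.id

Result:
item   | manager
-------+--------
Eli    | NULL   
George | NULL   
Nate   | Eli    
Dana   | Nate   
Quinn  | NULL   
Jack   | Nate   
Olivia | Dana   
Karen  | NULL   
Eve    | Karen  


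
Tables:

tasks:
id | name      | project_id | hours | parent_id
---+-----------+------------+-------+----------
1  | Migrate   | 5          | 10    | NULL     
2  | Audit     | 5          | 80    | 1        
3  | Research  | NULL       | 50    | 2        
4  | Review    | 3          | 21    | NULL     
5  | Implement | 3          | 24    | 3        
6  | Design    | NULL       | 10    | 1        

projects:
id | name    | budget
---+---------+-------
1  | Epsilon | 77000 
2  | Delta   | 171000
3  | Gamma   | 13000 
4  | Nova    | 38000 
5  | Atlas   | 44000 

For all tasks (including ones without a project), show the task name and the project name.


LEFT JOIN keeps every row from tasks (the left table); where project_id has no match in projects, the project columns become NULL. Walk through each task:
  - task 1 (Migrate): project_id=5 -> matches Atlas
  - task 2 (Audit): project_id=5 -> matches Atlas
  - task 3 (Research): project_id=NULL, no match -> kept with NULL
  - task 4 (Review): project_id=3 -> matches Gamma
  - task 5 (Implement): project_id=3 -> matches Gamma
  - task 6 (Design): project_id=NULL, no match -> kept with NULL
All 6 rows appear; 2 have NULL project.

SQL:
SELECT a.name, b.name AS project
FROM tasks a
LEFT JOIN projects b ON a.project_id = b.id

Result:
name      | project
----------+--------
Migrate   | Atlas  
Audit     | Atlas  
Research  | NULL   
Review    | Gamma  
Implement | Gamma  
Design    | NULL   


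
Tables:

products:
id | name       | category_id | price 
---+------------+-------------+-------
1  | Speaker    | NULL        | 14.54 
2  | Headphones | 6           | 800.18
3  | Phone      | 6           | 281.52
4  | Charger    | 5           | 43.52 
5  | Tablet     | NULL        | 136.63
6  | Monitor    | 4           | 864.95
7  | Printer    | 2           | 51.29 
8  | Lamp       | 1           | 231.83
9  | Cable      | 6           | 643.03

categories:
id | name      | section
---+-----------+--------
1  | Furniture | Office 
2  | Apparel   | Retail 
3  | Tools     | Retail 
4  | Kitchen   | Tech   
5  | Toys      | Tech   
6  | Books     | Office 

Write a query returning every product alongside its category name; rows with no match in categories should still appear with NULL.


LEFT JOIN keeps every row from products (the left table); where category_id has no match in categories, the category columns become NULL. Walk through each product:
  - product 1 (Speaker): category_id=NULL, no match -> kept with NULL
  - product 2 (Headphones): category_id=6 -> matches Books
  - product 3 (Phone): category_id=6 -> matches Books
  - product 4 (Charger): category_id=5 -> matches Toys
  - product 5 (Tablet): category_id=NULL, no match -> kept with NULL
  - product 6 (Monitor): category_id=4 -> matches Kitchen
  - product 7 (Printer): category_id=2 -> matches Apparel
  - product 8 (Lamp): category_id=1 -> matches Furniture
  - product 9 (Cable): category_id=6 -> matches Books
All 9 rows appear; 2 have NULL category.

SQL:
SELECT a.name, b.name AS category
FROM products a
LEFT JOIN categories b ON a.category_id = b.id

Result:
name       | category 
-----------+----------
Speaker    | NULL     
Headphones | Books    
Phone      | Books    
Charger    | Toys     
Tablet     | NULL     
Monitor    | Kitchen  
Printer    | Apparel  
Lamp       | Furniture
Cable      | Books    


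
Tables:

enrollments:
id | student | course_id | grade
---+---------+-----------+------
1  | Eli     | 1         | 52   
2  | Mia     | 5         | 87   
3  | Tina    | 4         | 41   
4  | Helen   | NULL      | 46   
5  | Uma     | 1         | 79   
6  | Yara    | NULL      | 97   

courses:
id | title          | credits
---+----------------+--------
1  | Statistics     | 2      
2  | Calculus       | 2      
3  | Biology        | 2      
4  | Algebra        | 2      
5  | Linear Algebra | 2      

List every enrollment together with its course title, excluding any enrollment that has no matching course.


INNER JOIN keeps only enrollments rows whose course_id matches an id in courses. Walk through each enrollment:
  - enrollment 1 (Eli): course_id=1 -> matches Statistics
  - enrollment 2 (Mia): course_id=5 -> matches Linear Algebra
  - enrollment 3 (Tina): course_id=4 -> matches Algebra
  - enrollment 4 (Helen): course_id=NULL, no match -> dropped
  - enrollment 5 (Uma): course_id=1 -> matches Statistics
  - enrollment 6 (Yara): course_id=NULL, no match -> dropped
So 2 of 6 rows are dropped.

SQL:
SELECT a.student, b.title AS course
FROM enrollments a
INNER JOIN courses b ON a.course_id = b.id

Result:
student | course        
--------+---------------
Eli     | Statistics    
Mia     | Linear Algebra
Tina    | Algebra       
Uma     | Statistics    


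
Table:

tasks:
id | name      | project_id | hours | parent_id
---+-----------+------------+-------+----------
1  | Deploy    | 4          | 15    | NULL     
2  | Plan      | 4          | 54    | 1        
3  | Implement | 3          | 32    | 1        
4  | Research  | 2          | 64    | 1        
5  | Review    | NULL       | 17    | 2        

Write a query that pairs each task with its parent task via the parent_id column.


This is a self-join: tasks is joined to a second copy of itself, matching each row's parent_id to another row's id. Use LEFT JOIN so rows with parent_id=NULL are kept.
  - task 1 (Deploy): parent_id=NULL -> NULL
  - task 2 (Plan): parent_id=1 -> Deploy
  - task 3 (Implement): parent_id=1 -> Deploy
  - task 4 (Research): parent_id=1 -> Deploy
  - task 5 (Review): parent_id=2 -> Plan

SQL:
SELECT a.name AS item, b.name AS parent
FROM tasks a
LEFT JOIN tasks b ON a.parent_id = b.id

Result:
item      | parent
----------+-------
Deploy    | NULL  
Plan      | Deploy
Implement | Deploy
Research  | Deploy
Review    | Plan  


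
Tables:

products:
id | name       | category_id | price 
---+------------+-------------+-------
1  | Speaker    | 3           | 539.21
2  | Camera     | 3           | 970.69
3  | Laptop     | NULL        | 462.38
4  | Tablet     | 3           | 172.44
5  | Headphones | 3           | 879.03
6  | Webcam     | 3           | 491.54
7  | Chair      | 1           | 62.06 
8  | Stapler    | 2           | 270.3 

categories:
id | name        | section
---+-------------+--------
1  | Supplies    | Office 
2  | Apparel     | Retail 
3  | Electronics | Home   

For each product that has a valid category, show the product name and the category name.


INNER JOIN keeps only products rows whose category_id matches an id in categories. Walk through each product:
  - product 1 (Speaker): category_id=3 -> matches Electronics
  - product 2 (Camera): category_id=3 -> matches Electronics
  - product 3 (Laptop): category_id=NULL, no match -> dropped
  - product 4 (Tablet): category_id=3 -> matches Electronics
  - product 5 (Headphones): category_id=3 -> matches Electronics
  - product 6 (Webcam): category_id=3 -> matches Electronics
  - product 7 (Chair): category_id=1 -> matches Supplies
  - product 8 (Stapler): category_id=2 -> matches Apparel
So 1 of 8 rows is dropped.

SQL:
SELECT a.name, b.name AS category
FROM products a
INNER JOIN categories b ON a.category_id = b.id

Result:
name       | category   
-----------+------------
Speaker    | Electronics
Camera     | Electronics
Tablet     | Electronics
Headphones | Electronics
Webcam     | Electronics
Chair      | Supplies   
Stapler    | Apparel    


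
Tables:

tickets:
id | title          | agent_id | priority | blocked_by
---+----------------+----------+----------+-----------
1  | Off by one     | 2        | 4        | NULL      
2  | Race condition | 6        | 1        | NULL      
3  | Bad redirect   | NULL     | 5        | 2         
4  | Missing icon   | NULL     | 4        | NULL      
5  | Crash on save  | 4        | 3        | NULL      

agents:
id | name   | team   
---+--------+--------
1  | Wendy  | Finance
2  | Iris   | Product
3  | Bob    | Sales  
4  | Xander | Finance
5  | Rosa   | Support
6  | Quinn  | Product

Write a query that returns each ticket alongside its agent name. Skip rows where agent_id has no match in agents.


INNER JOIN keeps only tickets rows whose agent_id matches an id in agents. Walk through each ticket:
  - ticket 1 (Off by one): agent_id=2 -> matches Iris
  - ticket 2 (Race condition): agent_id=6 -> matches Quinn
  - ticket 3 (Bad redirect): agent_id=NULL, no match -> dropped
  - ticket 4 (Missing icon): agent_id=NULL, no match -> dropped
  - ticket 5 (Crash on save): agent_id=4 -> matches Xander
So 2 of 5 rows are dropped.

SQL:
SELECT a.title, b.name AS agent
FROM tickets a
INNER JOIN agents b ON a.agent_id = b.id

Result:
title          | agent 
---------------+-------
Off by one     | Iris  
Race condition | Quinn 
Crash on save  | Xander


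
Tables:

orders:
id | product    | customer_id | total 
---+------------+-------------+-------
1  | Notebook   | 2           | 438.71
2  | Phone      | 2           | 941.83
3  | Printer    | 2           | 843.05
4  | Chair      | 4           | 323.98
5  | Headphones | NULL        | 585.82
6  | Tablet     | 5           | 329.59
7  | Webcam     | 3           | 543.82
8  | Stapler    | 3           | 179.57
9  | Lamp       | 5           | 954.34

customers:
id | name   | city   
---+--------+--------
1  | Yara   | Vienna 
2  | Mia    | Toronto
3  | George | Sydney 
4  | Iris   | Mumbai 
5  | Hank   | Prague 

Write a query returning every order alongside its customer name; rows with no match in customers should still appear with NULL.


LEFT JOIN keeps every row from orders (the left table); where customer_id has no match in customers, the customer columns become NULL. Walk through each order:
  - order 1 (Notebook): customer_id=2 -> matches Mia
  - order 2 (Phone): customer_id=2 -> matches Mia
  - order 3 (Printer): customer_id=2 -> matches Mia
  - order 4 (Chair): customer_id=4 -> matches Iris
  - order 5 (Headphones): customer_id=NULL, no match -> kept with NULL
  - order 6 (Tablet): customer_id=5 -> matches Hank
  - order 7 (Webcam): customer_id=3 -> matches George
  - order 8 (Stapler): customer_id=3 -> matches George
  - order 9 (Lamp): customer_id=5 -> matches Hank
All 9 rows appear; 1 has NULL customer.

SQL:
SELECT a.product, b.name AS customer
FROM orders a
LEFT JOIN customers b ON a.customer_id = b.id

Result:
product    | customer
-----------+---------
Notebook   | Mia     
Phone      | Mia     
Printer    | Mia     
Chair      | Iris    
Headphones | NULL    
Tablet     | Hank    
Webcam     | George  
Stapler    | George  
Lamp       | Hank    


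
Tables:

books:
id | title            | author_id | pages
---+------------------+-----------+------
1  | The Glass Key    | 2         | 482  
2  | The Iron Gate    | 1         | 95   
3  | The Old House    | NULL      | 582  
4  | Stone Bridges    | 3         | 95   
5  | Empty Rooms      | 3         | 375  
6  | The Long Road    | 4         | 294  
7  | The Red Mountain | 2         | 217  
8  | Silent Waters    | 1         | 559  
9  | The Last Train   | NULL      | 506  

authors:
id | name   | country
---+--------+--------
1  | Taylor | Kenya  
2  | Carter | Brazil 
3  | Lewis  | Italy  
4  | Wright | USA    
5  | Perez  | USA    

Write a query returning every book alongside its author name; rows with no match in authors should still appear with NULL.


LEFT JOIN keeps every row from books (the left table); where author_id has no match in authors, the author columns become NULL. Walk through each book:
  - book 1 (The Glass Key): author_id=2 -> matches Carter
  - book 2 (The Iron Gate): author_id=1 -> matches Taylor
  - book 3 (The Old House): author_id=NULL, no match -> kept with NULL
  - book 4 (Stone Bridges): author_id=3 -> matches Lewis
  - book 5 (Empty Rooms): author_id=3 -> matches Lewis
  - book 6 (The Long Road): author_id=4 -> matches Wright
  - book 7 (The Red Mountain): author_id=2 -> matches Carter
  - book 8 (Silent Waters): author_id=1 -> matches Taylor
  - book 9 (The Last Train): author_id=NULL, no match -> kept with NULL
All 9 rows appear; 2 have NULL author.

SQL:
SELECT a.title, b.name AS author
FROM books a
LEFT JOIN authors b ON a.author_id = b.id

Result:
title            | author
-----------------+-------
The Glass Key    | Carter
The Iron Gate    | Taylor
The Old House    | NULL  
Stone Bridges    | Lewis 
Empty Rooms      | Lewis 
The Long Road    | Wright
The Red Mountain | Carter
Silent Waters    | Taylor
The Last Train   | NULL  


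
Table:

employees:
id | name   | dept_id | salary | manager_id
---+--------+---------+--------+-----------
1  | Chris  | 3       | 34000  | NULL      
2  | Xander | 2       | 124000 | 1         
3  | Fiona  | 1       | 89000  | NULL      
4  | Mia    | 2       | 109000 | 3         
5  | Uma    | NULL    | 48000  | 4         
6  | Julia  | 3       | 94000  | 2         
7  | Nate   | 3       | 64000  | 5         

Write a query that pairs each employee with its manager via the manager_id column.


This is a self-join: employees is joined to a second copy of itself, matching each row's manager_id to another row's id. Use LEFT JOIN so rows with manager_id=NULL are kept.
  - employee 1 (Chris): manager_id=NULL -> NULL
  - employee 2 (Xander): manager_id=1 -> Chris
  - employee 3 (Fiona): manager_id=NULL -> NULL
  - employee 4 (Mia): manager_id=3 -> Fiona
  - employee 5 (Uma): manager_id=4 -> Mia
  - employee 6 (Julia): manager_id=2 -> Xander
  - employee 7 (Nate): manager_id=5 -> Uma

SQL:
SELECT a.name AS item, b.name AS manager
FROM employees a
LEFT JOIN employees b ON a.manager_id = b.id

Result:
item   | manager
-------+--------
Chris  | NULL   
Xander | Chris  
Fiona  | NULL   
Mia    | Fiona  
Uma    | Mia    
Julia  | Xander 
Nate   | Uma    


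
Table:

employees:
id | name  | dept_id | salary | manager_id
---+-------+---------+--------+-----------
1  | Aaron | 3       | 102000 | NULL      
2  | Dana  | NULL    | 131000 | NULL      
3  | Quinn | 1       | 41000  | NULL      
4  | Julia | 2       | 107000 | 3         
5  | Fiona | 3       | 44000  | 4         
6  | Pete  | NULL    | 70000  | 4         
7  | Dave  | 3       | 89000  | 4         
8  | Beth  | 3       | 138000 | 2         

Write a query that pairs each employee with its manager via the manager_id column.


This is a self-join: employees is joined to a second copy of itself, matching each row's manager_id to another row's id. Use LEFT JOIN so rows with manager_id=NULL are kept.
  - employee 1 (Aaron): manager_id=NULL -> NULL
  - employee 2 (Dana): manager_id=NULL -> NULL
  - employee 3 (Quinn): manager_id=NULL -> NULL
  - employee 4 (Julia): manager_id=3 -> Quinn
  - employee 5 (Fiona): manager_id=4 -> Julia
  - employee 6 (Pete): manager_id=4 -> Julia
  - employee 7 (Dave): manager_id=4 -> Julia
  - employee 8 (Beth): manager_id=2 -> Dana

SQL:
SELECT a.name AS item, b.name AS manager
FROM employees a
LEFT JOIN employees b ON a.manager_id = b.id

Result:
item  | manager
------+--------
Aaron | NULL   
Dana  | NULL   
Quinn | NULL   
Julia | Quinn  
Fiona | Julia  
Pete  | Julia  
Dave  | Julia  
Beth  | Dana   


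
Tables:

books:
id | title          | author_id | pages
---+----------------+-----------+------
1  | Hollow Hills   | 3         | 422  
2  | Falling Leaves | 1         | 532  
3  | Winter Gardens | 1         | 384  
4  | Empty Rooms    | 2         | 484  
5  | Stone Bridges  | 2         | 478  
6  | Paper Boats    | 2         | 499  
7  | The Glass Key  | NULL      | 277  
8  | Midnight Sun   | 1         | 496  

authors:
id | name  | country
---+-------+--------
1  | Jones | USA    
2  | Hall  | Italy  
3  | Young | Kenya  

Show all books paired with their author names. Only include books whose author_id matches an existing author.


INNER JOIN keeps only books rows whose author_id matches an id in authors. Walk through each book:
  - book 1 (Hollow Hills): author_id=3 -> matches Young
  - book 2 (Falling Leaves): author_id=1 -> matches Jones
  - book 3 (Winter Gardens): author_id=1 -> matches Jones
  - book 4 (Empty Rooms): author_id=2 -> matches Hall
  - book 5 (Stone Bridges): author_id=2 -> matches Hall
  - book 6 (Paper Boats): author_id=2 -> matches Hall
  - book 7 (The Glass Key): author_id=NULL, no match -> dropped
  - book 8 (Midnight Sun): author_id=1 -> matches Jones
So 1 of 8 rows is dropped.

SQL:
SELECT a.title, b.name AS author
FROM books a
INNER JOIN authors b ON a.author_id = b.id

Result:
title          | author
---------------+-------
Hollow Hills   | Young 
Falling Leaves | Jones 
Winter Gardens | Jones 
Empty Rooms    | Hall  
Stone Bridges  | Hall  
Paper Boats    | Hall  
Midnight Sun   | Jones 


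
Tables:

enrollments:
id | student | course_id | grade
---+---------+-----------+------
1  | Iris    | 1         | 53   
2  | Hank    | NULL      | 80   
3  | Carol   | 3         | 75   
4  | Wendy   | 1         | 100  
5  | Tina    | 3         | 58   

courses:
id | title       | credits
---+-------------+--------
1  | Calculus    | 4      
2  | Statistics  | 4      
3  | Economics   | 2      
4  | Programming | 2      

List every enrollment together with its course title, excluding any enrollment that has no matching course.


INNER JOIN keeps only enrollments rows whose course_id matches an id in courses. Walk through each enrollment:
  - enrollment 1 (Iris): course_id=1 -> matches Calculus
  - enrollment 2 (Hank): course_id=NULL, no match -> dropped
  - enrollment 3 (Carol): course_id=3 -> matches Economics
  - enrollment 4 (Wendy): course_id=1 -> matches Calculus
  - enrollment 5 (Tina): course_id=3 -> matches Economics
So 1 of 5 rows is dropped.

SQL:
SELECT a.student, b.title AS course
FROM enrollments a
INNER JOIN courses b ON a.course_id = b.id

Result:
student | course   
--------+----------
Iris    | Calculus 
Carol   | Economics
Wendy   | Calculus 
Tina    | Economics


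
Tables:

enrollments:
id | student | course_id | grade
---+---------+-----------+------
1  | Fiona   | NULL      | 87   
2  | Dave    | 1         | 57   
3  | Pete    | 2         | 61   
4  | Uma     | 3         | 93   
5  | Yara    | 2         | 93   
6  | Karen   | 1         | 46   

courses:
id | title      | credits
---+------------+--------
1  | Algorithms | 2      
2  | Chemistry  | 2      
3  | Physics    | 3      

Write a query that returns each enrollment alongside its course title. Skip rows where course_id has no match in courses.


INNER JOIN keeps only enrollments rows whose course_id matches an id in courses. Walk through each enrollment:
  - enrollment 1 (Fiona): course_id=NULL, no match -> dropped
  - enrollment 2 (Dave): course_id=1 -> matches Algorithms
  - enrollment 3 (Pete): course_id=2 -> matches Chemistry
  - enrollment 4 (Uma): course_id=3 -> matches Physics
  - enrollment 5 (Yara): course_id=2 -> matches Chemistry
  - enrollment 6 (Karen): course_id=1 -> matches Algorithms
So 1 of 6 rows is dropped.

SQL:
SELECT a.student, b.title AS course
FROM enrollments a
INNER JOIN courses b ON a.course_id = b.id

Result:
student | course    
--------+-----------
Dave    | Algorithms
Pete    | Chemistry 
Uma     | Physics   
Yara    | Chemistry 
Karen   | Algorithms


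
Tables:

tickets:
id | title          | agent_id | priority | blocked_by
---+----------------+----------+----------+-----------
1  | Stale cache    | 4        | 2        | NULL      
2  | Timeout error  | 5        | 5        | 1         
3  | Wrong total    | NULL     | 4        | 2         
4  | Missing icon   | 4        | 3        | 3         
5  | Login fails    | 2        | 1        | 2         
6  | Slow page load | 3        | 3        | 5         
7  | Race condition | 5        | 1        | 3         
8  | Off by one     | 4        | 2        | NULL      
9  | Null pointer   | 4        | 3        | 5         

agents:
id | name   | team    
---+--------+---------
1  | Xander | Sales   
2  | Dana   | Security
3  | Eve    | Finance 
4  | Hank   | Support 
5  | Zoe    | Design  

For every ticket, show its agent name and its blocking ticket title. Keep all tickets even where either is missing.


Two LEFT JOINs from the same base table tickets: one to agents via agent_id, one to tickets itself via blocked_by. Both are LEFT so every ticket is preserved.
Match against agents:
  - ticket 1 (Stale cache): agent_id=4 -> matches Hank
  - ticket 2 (Timeout error): agent_id=5 -> matches Zoe
  - ticket 3 (Wrong total): agent_id=NULL, no match -> kept with NULL
  - ticket 4 (Missing icon): agent_id=4 -> matches Hank
  - ticket 5 (Login fails): agent_id=2 -> matches Dana
  - ticket 6 (Slow page load): agent_id=3 -> matches Eve
  - ticket 7 (Race condition): agent_id=5 -> matches Zoe
  - ticket 8 (Off by one): agent_id=4 -> matches Hank
  - ticket 9 (Null pointer): agent_id=4 -> matches Hank
Match against tickets (self):
  - ticket 1 (Stale cache): blocked_by=NULL -> NULL
  - ticket 2 (Timeout error): blocked_by=1 -> Stale cache
  - ticket 3 (Wrong total): blocked_by=2 -> Timeout error
  - ticket 4 (Missing icon): blocked_by=3 -> Wrong total
  - ticket 5 (Login fails): blocked_by=2 -> Timeout error
  - ticket 6 (Slow page load): blocked_by=5 -> Login fails
  - ticket 7 (Race condition): blocked_by=3 -> Wrong total
  - ticket 8 (Off by one): blocked_by=NULL -> NULL
  - ticket 9 (Null pointer): blocked_by=5 -> Login fails

SQL:
SELECT a.title, b.name AS agent, c.title AS blocked_by
FROM tickets a
LEFT JOIN agents b ON a.agent_id = b.id
LEFT JOIN tickets c ON a.blocked_by = c.id

Result:
title          | agent | blocked_by   
---------------+-------+--------------
Stale cache    | Hank  | NULL         
Timeout error  | Zoe   | Stale cache  
Wrong total    | NULL  | Timeout error
Missing icon   | Hank  | Wrong total  
Login fails    | Dana  | Timeout error
Slow page load | Eve   | Login fails  
Race condition | Zoe   | Wrong total  
Off by one     | Hank  | NULL         
Null pointer   | Hank  | Login fails  


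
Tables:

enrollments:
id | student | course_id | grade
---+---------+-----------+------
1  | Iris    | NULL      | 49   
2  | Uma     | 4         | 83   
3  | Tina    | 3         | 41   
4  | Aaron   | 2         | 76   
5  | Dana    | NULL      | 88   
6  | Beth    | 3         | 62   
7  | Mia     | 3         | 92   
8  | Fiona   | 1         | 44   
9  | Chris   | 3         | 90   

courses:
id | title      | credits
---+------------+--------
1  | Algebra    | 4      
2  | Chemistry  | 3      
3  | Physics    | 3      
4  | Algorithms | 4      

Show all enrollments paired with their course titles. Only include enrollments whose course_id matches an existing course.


INNER JOIN keeps only enrollments rows whose course_id matches an id in courses. Walk through each enrollment:
  - enrollment 1 (Iris): course_id=NULL, no match -> dropped
  - enrollment 2 (Uma): course_id=4 -> matches Algorithms
  - enrollment 3 (Tina): course_id=3 -> matches Physics
  - enrollment 4 (Aaron): course_id=2 -> matches Chemistry
  - enrollment 5 (Dana): course_id=NULL, no match -> dropped
  - enrollment 6 (Beth): course_id=3 -> matches Physics
  - enrollment 7 (Mia): course_id=3 -> matches Physics
  - enrollment 8 (Fiona): course_id=1 -> matches Algebra
  - enrollment 9 (Chris): course_id=3 -> matches Physics
So 2 of 9 rows are dropped.

SQL:
SELECT a.student, b.title AS course
FROM enrollments a
INNER JOIN courses b ON a.course_id = b.id

Result:
student | course    
--------+-----------
Uma     | Algorithms
Tina    | Physics   
Aaron   | Chemistry 
Beth    | Physics   
Mia     | Physics   
Fiona   | Algebra   
Chris   | Physics   


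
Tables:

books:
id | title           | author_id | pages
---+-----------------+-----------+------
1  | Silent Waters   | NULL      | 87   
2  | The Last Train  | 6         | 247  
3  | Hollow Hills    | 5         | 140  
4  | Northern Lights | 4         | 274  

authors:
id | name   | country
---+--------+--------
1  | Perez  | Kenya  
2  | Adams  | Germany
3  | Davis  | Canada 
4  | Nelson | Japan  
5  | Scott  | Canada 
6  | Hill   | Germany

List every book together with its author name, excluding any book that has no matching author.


INNER JOIN keeps only books rows whose author_id matches an id in authors. Walk through each book:
  - book 1 (Silent Waters): author_id=NULL, no match -> dropped
  - book 2 (The Last Train): author_id=6 -> matches Hill
  - book 3 (Hollow Hills): author_id=5 -> matches Scott
  - book 4 (Northern Lights): author_id=4 -> matches Nelson
So 1 of 4 rows is dropped.

SQL:
SELECT a.title, b.name AS author
FROM books a
INNER JOIN authors b ON a.author_id = b.id

Result:
title           | author
----------------+-------
The Last Train  | Hill  
Hollow Hills    | Scott 
Northern Lights | Nelson


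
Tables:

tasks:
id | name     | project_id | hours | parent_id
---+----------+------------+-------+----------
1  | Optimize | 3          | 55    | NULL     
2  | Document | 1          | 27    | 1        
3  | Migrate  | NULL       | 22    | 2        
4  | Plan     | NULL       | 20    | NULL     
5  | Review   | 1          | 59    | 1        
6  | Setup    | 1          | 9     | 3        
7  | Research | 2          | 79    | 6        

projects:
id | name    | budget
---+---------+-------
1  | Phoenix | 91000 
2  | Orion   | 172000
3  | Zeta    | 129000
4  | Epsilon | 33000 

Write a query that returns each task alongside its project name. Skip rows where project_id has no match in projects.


INNER JOIN keeps only tasks rows whose project_id matches an id in projects. Walk through each task:
  - task 1 (Optimize): project_id=3 -> matches Zeta
  - task 2 (Document): project_id=1 -> matches Phoenix
  - task 3 (Migrate): project_id=NULL, no match -> dropped
  - task 4 (Plan): project_id=NULL, no match -> dropped
  - task 5 (Review): project_id=1 -> matches Phoenix
  - task 6 (Setup): project_id=1 -> matches Phoenix
  - task 7 (Research): project_id=2 -> matches Orion
So 2 of 7 rows are dropped.

SQL:
SELECT a.name, b.name AS project
FROM tasks a
INNER JOIN projects b ON a.project_id = b.id

Result:
name     | project
---------+--------
Optimize | Zeta   
Document | Phoenix
Review   | Phoenix
Setup    | Phoenix
Research | Orion  


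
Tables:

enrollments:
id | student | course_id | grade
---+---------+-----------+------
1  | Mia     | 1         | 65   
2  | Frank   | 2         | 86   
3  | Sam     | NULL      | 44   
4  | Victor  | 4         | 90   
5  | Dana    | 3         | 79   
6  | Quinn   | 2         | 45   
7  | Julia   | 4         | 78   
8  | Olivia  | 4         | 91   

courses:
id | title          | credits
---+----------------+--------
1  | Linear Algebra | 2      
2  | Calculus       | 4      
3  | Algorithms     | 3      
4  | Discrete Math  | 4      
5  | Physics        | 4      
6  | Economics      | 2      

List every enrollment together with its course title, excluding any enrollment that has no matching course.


INNER JOIN keeps only enrollments rows whose course_id matches an id in courses. Walk through each enrollment:
  - enrollment 1 (Mia): course_id=1 -> matches Linear Algebra
  - enrollment 2 (Frank): course_id=2 -> matches Calculus
  - enrollment 3 (Sam): course_id=NULL, no match -> dropped
  - enrollment 4 (Victor): course_id=4 -> matches Discrete Math
  - enrollment 5 (Dana): course_id=3 -> matches Algorithms
  - enrollment 6 (Quinn): course_id=2 -> matches Calculus
  - enrollment 7 (Julia): course_id=4 -> matches Discrete Math
  - enrollment 8 (Olivia): course_id=4 -> matches Discrete Math
So 1 of 8 rows is dropped.

SQL:
SELECT a.student, b.title AS course
FROM enrollments a
INNER JOIN courses b ON a.course_id = b.id

Result:
student | course        
--------+---------------
Mia     | Linear Algebra
Frank   | Calculus      
Victor  | Discrete Math 
Dana    | Algorithms    
Quinn   | Calculus      
Julia   | Discrete Math 
Olivia  | Discrete Math 
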